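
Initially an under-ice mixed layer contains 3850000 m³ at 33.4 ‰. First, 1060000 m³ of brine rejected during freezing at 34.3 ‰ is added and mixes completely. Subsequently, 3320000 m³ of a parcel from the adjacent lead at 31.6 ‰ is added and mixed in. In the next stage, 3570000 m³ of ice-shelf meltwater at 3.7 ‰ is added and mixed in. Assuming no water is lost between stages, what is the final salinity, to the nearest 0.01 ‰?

By conservation of dissolved salt,
Initial salt = 3,850,000×33.4 = 128,590,000
After stage 1: salt = 128,590,000 + 1,060,000×34.3 = 164,948,000; volume = 4,910,000 m³; S = 33.594 ‰
After stage 2: salt = 164,948,000 + 3,320,000×31.6 = 269,860,000; volume = 8,230,000 m³; S = 32.79 ‰
After stage 3: salt = 269,860,000 + 3,570,000×3.7 = 283,069,000; volume = 11,800,000 m³
S = 283,069,000 / 11,800,000 = 23.9889 ‰

23.99 ‰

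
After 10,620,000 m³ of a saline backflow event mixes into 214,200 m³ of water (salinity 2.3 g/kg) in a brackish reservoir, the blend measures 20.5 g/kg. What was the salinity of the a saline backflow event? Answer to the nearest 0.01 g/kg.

20.87 g/kg

Salt balance: 214,200×2.3 + 10,620,000×S = 10,834,200×20.5
492,660 + 10,620,000·S = 222,101,100
S = (222,101,100 − 492,660) / 10,620,000 = 20.8671 g/kg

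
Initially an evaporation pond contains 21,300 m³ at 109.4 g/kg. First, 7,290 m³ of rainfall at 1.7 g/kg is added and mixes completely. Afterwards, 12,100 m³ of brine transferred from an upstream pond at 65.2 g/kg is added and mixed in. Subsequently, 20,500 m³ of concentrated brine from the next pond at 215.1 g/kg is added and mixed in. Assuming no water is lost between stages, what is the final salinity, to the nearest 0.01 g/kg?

123.24 g/kg

Total salt / total volume:
Initial salt = 21,300×109.4 = 2,330,220
After stage 1: salt = 2,330,220 + 7,290×1.7 = 2,342,613; volume = 28,590 m³; S = 81.938 g/kg
After stage 2: salt = 2,342,613 + 12,100×65.2 = 3,131,533; volume = 40,690 m³; S = 76.961 g/kg
After stage 3: salt = 3,131,533 + 20,500×215.1 = 7,541,083; volume = 61,190 m³
S = 7,541,083 / 61,190 = 123.2404 g/kg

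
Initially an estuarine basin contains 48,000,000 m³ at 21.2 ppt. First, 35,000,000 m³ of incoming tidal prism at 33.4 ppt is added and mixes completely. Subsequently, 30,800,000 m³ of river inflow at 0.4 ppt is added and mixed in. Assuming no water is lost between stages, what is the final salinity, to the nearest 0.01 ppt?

19.32 ppt

By conservation of dissolved salt,
Initial salt = 48,000,000×21.2 = 1,017,600,000
After stage 1: salt = 1,017,600,000 + 35,000,000×33.4 = 2,186,600,000; volume = 83,000,000 m³; S = 26.345 ppt
After stage 2: salt = 2,186,600,000 + 30,800,000×0.4 = 2,198,920,000; volume = 113,800,000 m³
S = 2,198,920,000 / 113,800,000 = 19.3227 ppt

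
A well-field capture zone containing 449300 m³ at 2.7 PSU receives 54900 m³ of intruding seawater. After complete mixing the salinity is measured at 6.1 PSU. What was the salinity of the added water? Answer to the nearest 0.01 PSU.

Salt balance: 449,300×2.7 + 54,900×S = 504,200×6.1
1,213,110 + 54,900·S = 3,075,620
S = (3,075,620 − 1,213,110) / 54,900 = 33.9255 PSU

33.93 PSU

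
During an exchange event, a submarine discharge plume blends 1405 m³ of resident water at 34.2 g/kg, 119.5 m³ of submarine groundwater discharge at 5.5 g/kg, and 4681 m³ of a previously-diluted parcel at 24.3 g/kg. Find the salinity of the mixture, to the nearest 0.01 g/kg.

Total salt / total volume:
salt = 1,405×34.2 + 119.5×5.5 + 4,681×24.3 = 48,051 + 657.25 + 113,748.3 = 162,456.55
volume = 1,405 + 119.5 + 4,681 = 6,205.5 m³
S = 162,456.55 / 6,205.5 = 26.1794 g/kg

26.18 g/kg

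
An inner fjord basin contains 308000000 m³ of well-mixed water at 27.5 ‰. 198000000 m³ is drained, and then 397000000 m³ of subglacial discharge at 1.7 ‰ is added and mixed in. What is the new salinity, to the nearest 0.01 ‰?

7.30 ‰

Remaining after removal: 110,000,000 m³ at 27.5 ‰ (salt = 3,025,000,000)
After addition: salt = 3,025,000,000 + 397,000,000×1.7 = 3,699,900,000; volume = 507,000,000 m³
S = 3,699,900,000 / 507,000,000 = 7.2976 ‰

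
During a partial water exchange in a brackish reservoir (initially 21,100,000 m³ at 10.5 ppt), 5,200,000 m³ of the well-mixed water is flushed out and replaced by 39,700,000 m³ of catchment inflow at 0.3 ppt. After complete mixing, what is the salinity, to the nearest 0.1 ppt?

3.2 ppt

Remaining after removal: 15,900,000 m³ at 10.5 ppt (salt = 166,950,000)
After addition: salt = 166,950,000 + 39,700,000×0.3 = 178,860,000; volume = 55,600,000 m³
S = 178,860,000 / 55,600,000 = 3.2169 ppt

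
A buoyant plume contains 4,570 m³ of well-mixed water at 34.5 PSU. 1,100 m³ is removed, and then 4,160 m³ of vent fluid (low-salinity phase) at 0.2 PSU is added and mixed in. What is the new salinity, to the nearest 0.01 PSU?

15.80 PSU

Remaining after removal: 3,470 m³ at 34.5 PSU (salt = 119,715)
After addition: salt = 119,715 + 4,160×0.2 = 120,547; volume = 7,630 m³
S = 120,547 / 7,630 = 15.7991 PSU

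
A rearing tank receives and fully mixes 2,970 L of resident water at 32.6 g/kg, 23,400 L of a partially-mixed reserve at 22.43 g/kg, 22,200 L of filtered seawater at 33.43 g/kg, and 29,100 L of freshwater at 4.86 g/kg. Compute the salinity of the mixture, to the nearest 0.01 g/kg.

By conservation of dissolved salt,
salt = 2,970×32.6 + 23,400×22.43 + 22,200×33.43 + 29,100×4.86 = 96,822 + 524,862 + 742,146 + 141,426 = 1,505,256
volume = 2,970 + 23,400 + 22,200 + 29,100 = 77,670 L
S = 1,505,256 / 77,670 = 19.3801 g/kg

19.38 g/kg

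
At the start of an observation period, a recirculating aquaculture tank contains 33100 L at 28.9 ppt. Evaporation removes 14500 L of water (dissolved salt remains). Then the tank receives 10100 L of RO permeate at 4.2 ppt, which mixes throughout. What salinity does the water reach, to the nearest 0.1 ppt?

34.8 ppt

After evaporation: salt = 33,100×28.9 = 956,590; volume = 33,100 − 14,500 = 18,600 L
After mixing: salt = 956,590 + 10,100×4.2 = 999,010; volume = 18,600 + 10,100 = 28,700 L
S = 999,010 / 28,700 = 34.8087 ppt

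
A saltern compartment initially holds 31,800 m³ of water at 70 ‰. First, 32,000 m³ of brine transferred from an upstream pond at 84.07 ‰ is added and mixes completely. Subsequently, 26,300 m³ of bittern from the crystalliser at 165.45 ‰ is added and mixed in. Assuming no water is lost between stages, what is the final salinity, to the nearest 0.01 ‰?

102.86 ‰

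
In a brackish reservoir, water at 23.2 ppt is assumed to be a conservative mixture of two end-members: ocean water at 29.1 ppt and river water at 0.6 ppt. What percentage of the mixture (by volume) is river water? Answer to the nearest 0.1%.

Let f be the freshwater fraction. Salt balance per unit volume:
f×0.6 + (1−f)×29.1 = 23.2
f = (29.1 − 23.2) / (29.1 − 0.6) = 5.9/28.5 = 0.207

20.7%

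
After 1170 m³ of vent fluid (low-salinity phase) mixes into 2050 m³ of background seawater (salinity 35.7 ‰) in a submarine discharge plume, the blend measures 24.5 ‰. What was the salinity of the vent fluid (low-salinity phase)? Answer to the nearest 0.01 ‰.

Salt balance: 2,050×35.7 + 1,170×S = 3,220×24.5
73,185 + 1,170·S = 78,890
S = (78,890 − 73,185) / 1,170 = 4.8761 ‰

4.88 ‰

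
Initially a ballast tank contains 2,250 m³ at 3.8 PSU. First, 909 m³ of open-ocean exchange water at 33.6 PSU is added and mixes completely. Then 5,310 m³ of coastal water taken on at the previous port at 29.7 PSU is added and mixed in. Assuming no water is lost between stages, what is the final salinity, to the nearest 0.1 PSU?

23.2 PSU

Conserving salt mass:
Initial salt = 2,250×3.8 = 8,550
After stage 1: salt = 8,550 + 909×33.6 = 39,092.4; volume = 3,159 m³; S = 12.375 PSU
After stage 2: salt = 39,092.4 + 5,310×29.7 = 196,799.4; volume = 8,469 m³
S = 196,799.4 / 8,469 = 23.2376 PSU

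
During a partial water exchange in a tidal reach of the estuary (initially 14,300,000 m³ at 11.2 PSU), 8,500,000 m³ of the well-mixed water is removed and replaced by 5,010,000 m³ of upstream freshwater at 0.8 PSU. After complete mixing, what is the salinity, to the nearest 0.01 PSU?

6.38 PSU

Remaining after removal: 5,800,000 m³ at 11.2 PSU (salt = 64,960,000)
After addition: salt = 64,960,000 + 5,010,000×0.8 = 68,968,000; volume = 10,810,000 m³
S = 68,968,000 / 10,810,000 = 6.38 PSU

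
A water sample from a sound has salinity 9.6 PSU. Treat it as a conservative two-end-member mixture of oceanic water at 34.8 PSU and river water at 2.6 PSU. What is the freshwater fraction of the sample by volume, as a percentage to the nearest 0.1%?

Let f be the freshwater fraction. Salt balance per unit volume:
f×2.6 + (1−f)×34.8 = 9.6
f = (34.8 − 9.6) / (34.8 − 2.6) = 25.2/32.2 = 0.7826

78.3%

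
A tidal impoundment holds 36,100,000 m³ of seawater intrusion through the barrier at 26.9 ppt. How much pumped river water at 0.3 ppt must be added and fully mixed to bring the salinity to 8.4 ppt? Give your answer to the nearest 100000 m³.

Salt balance: 36,100,000×26.9 + V×0.3 = (36,100,000+V)×8.4
971,090,000 + 0.3V = 303,240,000 + 8.4V
667,850,000 = 8.1V
V = 82,450,617.28 m³

82500000 m³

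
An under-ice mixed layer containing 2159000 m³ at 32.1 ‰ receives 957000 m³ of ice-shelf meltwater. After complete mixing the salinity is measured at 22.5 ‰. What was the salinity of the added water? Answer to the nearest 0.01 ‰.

Salt balance: 2,159,000×32.1 + 957,000×S = 3,116,000×22.5
69,303,900 + 957,000·S = 70,110,000
S = (70,110,000 − 69,303,900) / 957,000 = 0.8423 ‰

0.84 ‰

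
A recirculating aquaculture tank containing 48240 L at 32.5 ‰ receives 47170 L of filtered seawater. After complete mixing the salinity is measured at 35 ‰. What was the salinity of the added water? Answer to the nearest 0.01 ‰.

37.56 ‰

Salt balance: 48,240×32.5 + 47,170×S = 95,410×35
1,567,800 + 47,170·S = 3,339,350
S = (3,339,350 − 1,567,800) / 47,170 = 37.5567 ‰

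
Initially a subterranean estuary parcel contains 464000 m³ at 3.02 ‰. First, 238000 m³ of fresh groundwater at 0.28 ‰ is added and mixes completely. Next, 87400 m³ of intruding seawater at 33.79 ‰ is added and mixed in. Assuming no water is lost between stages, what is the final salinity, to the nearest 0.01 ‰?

5.60 ‰

Mass of salt is conserved:
Initial salt = 464,000×3.02 = 1,401,280
After stage 1: salt = 1,401,280 + 238,000×0.28 = 1,467,920; volume = 702,000 m³; S = 2.091 ‰
After stage 2: salt = 1,467,920 + 87,400×33.79 = 4,421,166; volume = 789,400 m³
S = 4,421,166 / 789,400 = 5.6007 ‰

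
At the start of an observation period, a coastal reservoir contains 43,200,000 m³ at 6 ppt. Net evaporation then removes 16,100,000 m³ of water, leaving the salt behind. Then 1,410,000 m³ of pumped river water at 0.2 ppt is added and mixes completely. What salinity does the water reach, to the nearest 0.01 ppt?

9.10 ppt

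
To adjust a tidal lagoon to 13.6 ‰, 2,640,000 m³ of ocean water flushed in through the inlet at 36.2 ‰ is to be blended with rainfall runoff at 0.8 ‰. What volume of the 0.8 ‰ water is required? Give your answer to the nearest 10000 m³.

Salt balance: 2,640,000×36.2 + V×0.8 = (2,640,000+V)×13.6
95,568,000 + 0.8V = 35,904,000 + 13.6V
59,664,000 = 12.8V
V = 4,661,250 m³

4660000 m³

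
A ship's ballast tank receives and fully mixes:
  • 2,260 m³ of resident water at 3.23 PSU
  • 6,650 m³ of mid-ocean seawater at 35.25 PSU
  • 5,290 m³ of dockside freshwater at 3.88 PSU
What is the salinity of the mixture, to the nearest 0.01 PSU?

Weighted by volume,
salt = 2,260×3.23 + 6,650×35.25 + 5,290×3.88 = 7,299.8 + 234,412.5 + 20,525.2 = 262,237.5
volume = 2,260 + 6,650 + 5,290 = 14,200 m³
S = 262,237.5 / 14,200 = 18.4674 PSU

18.47 PSU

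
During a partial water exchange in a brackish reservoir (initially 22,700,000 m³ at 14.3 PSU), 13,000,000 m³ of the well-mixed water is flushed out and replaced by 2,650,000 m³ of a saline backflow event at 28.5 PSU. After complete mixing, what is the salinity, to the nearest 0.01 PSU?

Remaining after removal: 9,700,000 m³ at 14.3 PSU (salt = 138,710,000)
After addition: salt = 138,710,000 + 2,650,000×28.5 = 214,235,000; volume = 12,350,000 m³
S = 214,235,000 / 12,350,000 = 17.347 PSU

17.35 PSU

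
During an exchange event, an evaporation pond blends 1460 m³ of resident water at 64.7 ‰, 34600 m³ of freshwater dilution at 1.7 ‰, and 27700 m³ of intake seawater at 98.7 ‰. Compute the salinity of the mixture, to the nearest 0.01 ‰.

Salt balance:
salt = 1,460×64.7 + 34,600×1.7 + 27,700×98.7 = 94,462 + 58,820 + 2,733,990 = 2,887,272
volume = 1,460 + 34,600 + 27,700 = 63,760 m³
S = 2,887,272 / 63,760 = 45.2834 ‰

45.28 ‰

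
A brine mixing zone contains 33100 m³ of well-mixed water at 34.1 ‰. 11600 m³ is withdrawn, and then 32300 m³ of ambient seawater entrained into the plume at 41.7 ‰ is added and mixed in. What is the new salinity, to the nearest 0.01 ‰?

38.66 ‰

Remaining after removal: 21,500 m³ at 34.1 ‰ (salt = 733,150)
After addition: salt = 733,150 + 32,300×41.7 = 2,080,060; volume = 53,800 m³
S = 2,080,060 / 53,800 = 38.6628 ‰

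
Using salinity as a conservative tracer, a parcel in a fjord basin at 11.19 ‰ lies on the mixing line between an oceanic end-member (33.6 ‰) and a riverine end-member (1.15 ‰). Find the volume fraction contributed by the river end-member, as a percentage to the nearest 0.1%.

69.1%

Let f be the freshwater fraction. Salt balance per unit volume:
f×1.15 + (1−f)×33.6 = 11.19
f = (33.6 − 11.19) / (33.6 − 1.15) = 22.41/32.45 = 0.6906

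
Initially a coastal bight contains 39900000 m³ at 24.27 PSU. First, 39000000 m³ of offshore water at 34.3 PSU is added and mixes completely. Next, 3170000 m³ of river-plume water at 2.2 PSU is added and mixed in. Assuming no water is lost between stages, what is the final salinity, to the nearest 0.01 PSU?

28.18 PSU

By conservation of dissolved salt,
Initial salt = 39,900,000×24.27 = 968,373,000
After stage 1: salt = 968,373,000 + 39,000,000×34.3 = 2,306,073,000; volume = 78,900,000 m³; S = 29.228 PSU
After stage 2: salt = 2,306,073,000 + 3,170,000×2.2 = 2,313,047,000; volume = 82,070,000 m³
S = 2,313,047,000 / 82,070,000 = 28.1838 PSU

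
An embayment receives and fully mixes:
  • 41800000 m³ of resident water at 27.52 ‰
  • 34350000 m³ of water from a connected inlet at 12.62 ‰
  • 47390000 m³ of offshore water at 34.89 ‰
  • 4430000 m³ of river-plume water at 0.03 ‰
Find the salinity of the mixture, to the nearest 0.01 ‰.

By conservation of dissolved salt,
salt = 41,800,000×27.52 + 34,350,000×12.62 + 47,390,000×34.89 + 4,430,000×0.03 = 1,150,336,000 + 433,497,000 + 1,653,437,100 + 132,900 = 3,237,403,000
volume = 41,800,000 + 34,350,000 + 47,390,000 + 4,430,000 = 127,970,000 m³
S = 3,237,403,000 / 127,970,000 = 25.2981 ‰

25.30 ‰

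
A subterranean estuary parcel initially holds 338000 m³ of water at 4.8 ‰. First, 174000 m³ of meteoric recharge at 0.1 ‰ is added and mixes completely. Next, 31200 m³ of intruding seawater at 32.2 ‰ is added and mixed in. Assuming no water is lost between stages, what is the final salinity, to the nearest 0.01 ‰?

Mass of salt is conserved:
Initial salt = 338,000×4.8 = 1,622,400
After stage 1: salt = 1,622,400 + 174,000×0.1 = 1,639,800; volume = 512,000 m³; S = 3.203 ‰
After stage 2: salt = 1,639,800 + 31,200×32.2 = 2,644,440; volume = 543,200 m³
S = 2,644,440 / 543,200 = 4.8683 ‰

4.87 ‰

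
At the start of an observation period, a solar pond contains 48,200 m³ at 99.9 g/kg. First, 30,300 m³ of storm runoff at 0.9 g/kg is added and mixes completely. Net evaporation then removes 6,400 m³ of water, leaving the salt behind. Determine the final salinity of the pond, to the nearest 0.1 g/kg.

67.2 g/kg

After mixing: salt = 48,200×99.9 + 30,300×0.9 = 4,842,450; volume = 78,500 m³
After evaporation: salt unchanged = 4,842,450; volume = 78,500 − 6,400 = 72,100 m³
S = 4,842,450 / 72,100 = 67.163 g/kg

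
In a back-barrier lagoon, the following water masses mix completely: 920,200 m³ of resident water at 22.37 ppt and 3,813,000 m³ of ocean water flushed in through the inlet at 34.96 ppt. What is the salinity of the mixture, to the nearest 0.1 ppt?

32.5 ppt

Total salt / total volume:
salt = 920,200×22.37 + 3,813,000×34.96 = 20,584,874 + 133,302,480 = 153,887,354
volume = 920,200 + 3,813,000 = 4,733,200 m³
S = 153,887,354 / 4,733,200 = 32.512 ppt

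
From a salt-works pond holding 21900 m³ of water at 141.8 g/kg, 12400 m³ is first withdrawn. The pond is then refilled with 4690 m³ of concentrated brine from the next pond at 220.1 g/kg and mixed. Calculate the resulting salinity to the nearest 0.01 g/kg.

Remaining after removal: 9,500 m³ at 141.8 g/kg (salt = 1,347,100)
After addition: salt = 1,347,100 + 4,690×220.1 = 2,379,369; volume = 14,190 m³
S = 2,379,369 / 14,190 = 167.6793 g/kg

167.68 g/kg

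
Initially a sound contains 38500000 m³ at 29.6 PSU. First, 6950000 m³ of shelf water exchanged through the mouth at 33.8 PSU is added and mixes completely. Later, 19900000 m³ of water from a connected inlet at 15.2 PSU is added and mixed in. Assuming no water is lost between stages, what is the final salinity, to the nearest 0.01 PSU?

By conservation of dissolved salt,
Initial salt = 38,500,000×29.6 = 1,139,600,000
After stage 1: salt = 1,139,600,000 + 6,950,000×33.8 = 1,374,510,000; volume = 45,450,000 m³; S = 30.242 PSU
After stage 2: salt = 1,374,510,000 + 19,900,000×15.2 = 1,676,990,000; volume = 65,350,000 m³
S = 1,676,990,000 / 65,350,000 = 25.6617 PSU

25.66 PSU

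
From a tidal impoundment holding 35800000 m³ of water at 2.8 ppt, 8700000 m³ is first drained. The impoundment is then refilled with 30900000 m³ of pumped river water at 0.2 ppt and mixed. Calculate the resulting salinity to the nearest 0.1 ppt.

Remaining after removal: 27,100,000 m³ at 2.8 ppt (salt = 75,880,000)
After addition: salt = 75,880,000 + 30,900,000×0.2 = 82,060,000; volume = 58,000,000 m³
S = 82,060,000 / 58,000,000 = 1.4148 ppt

1.4 ppt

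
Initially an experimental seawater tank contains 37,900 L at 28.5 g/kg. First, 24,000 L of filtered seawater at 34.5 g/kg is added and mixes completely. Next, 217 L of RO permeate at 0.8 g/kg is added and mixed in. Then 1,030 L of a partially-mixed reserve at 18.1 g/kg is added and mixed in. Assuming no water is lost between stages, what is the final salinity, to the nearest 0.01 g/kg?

30.52 g/kg

Total salt / total volume:
Initial salt = 37,900×28.5 = 1,080,150
After stage 1: salt = 1,080,150 + 24,000×34.5 = 1,908,150; volume = 61,900 L; S = 30.826 g/kg
After stage 2: salt = 1,908,150 + 217×0.8 = 1,908,323.6; volume = 62,117 L; S = 30.721 g/kg
After stage 3: salt = 1,908,323.6 + 1,030×18.1 = 1,926,966.6; volume = 63,147 L
S = 1,926,966.6 / 63,147 = 30.5156 g/kg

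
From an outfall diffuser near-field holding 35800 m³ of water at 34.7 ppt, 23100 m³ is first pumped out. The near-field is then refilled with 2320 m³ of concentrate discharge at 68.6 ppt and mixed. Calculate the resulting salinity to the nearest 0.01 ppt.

39.94 ppt

Remaining after removal: 12,700 m³ at 34.7 ppt (salt = 440,690)
After addition: salt = 440,690 + 2,320×68.6 = 599,842; volume = 15,020 m³
S = 599,842 / 15,020 = 39.9362 ppt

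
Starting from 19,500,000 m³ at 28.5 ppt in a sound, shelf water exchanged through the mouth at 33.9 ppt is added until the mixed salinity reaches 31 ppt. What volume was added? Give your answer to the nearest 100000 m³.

16800000 m³

Salt balance: 19,500,000×28.5 + V×33.9 = (19,500,000+V)×31
555,750,000 + 33.9V = 604,500,000 + 31V
48,750,000 = 2.9V
V = 16,810,344.83 m³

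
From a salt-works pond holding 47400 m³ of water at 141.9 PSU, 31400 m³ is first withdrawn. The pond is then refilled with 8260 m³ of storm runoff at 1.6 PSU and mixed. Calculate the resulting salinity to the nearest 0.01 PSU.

94.13 PSU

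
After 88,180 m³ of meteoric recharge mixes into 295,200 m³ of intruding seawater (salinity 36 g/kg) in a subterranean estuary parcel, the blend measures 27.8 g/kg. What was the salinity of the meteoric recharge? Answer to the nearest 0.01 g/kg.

0.35 g/kg

Salt balance: 295,200×36 + 88,180×S = 383,380×27.8
10,627,200 + 88,180·S = 10,657,964
S = (10,657,964 − 10,627,200) / 88,180 = 0.3489 g/kg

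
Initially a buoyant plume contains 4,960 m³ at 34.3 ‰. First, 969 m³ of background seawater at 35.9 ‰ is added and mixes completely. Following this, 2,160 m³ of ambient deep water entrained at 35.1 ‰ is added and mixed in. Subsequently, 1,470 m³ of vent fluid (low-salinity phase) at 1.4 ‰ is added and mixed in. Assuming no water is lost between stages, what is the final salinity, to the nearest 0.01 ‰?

29.58 ‰

Salt balance:
Initial salt = 4,960×34.3 = 170,128
After stage 1: salt = 170,128 + 969×35.9 = 204,915.1; volume = 5,929 m³; S = 34.561 ‰
After stage 2: salt = 204,915.1 + 2,160×35.1 = 280,731.1; volume = 8,089 m³; S = 34.705 ‰
After stage 3: salt = 280,731.1 + 1,470×1.4 = 282,789.1; volume = 9,559 m³
S = 282,789.1 / 9,559 = 29.5835 ‰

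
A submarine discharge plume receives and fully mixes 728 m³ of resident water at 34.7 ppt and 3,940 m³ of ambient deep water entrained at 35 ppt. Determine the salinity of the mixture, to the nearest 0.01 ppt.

Total salt / total volume:
salt = 728×34.7 + 3,940×35 = 25,261.6 + 137,900 = 163,161.6
volume = 728 + 3,940 = 4,668 m³
S = 163,161.6 / 4,668 = 34.9532 ppt

34.95 ppt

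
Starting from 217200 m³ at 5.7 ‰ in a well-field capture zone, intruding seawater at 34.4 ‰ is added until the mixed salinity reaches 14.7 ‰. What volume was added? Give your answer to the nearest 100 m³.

99200 m³

Salt balance: 217,200×5.7 + V×34.4 = (217,200+V)×14.7
1,238,040 + 34.4V = 3,192,840 + 14.7V
1,954,800 = 19.7V
V = 99,228.43 m³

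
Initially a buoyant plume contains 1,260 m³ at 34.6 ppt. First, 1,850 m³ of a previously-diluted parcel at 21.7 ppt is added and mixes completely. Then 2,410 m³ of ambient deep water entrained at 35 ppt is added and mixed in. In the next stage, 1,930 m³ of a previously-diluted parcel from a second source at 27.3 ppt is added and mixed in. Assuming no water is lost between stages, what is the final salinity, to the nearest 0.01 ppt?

29.63 ppt

Total salt / total volume:
Initial salt = 1,260×34.6 = 43,596
After stage 1: salt = 43,596 + 1,850×21.7 = 83,741; volume = 3,110 m³; S = 26.926 ppt
After stage 2: salt = 83,741 + 2,410×35 = 168,091; volume = 5,520 m³; S = 30.451 ppt
After stage 3: salt = 168,091 + 1,930×27.3 = 220,780; volume = 7,450 m³
S = 220,780 / 7,450 = 29.6349 ppt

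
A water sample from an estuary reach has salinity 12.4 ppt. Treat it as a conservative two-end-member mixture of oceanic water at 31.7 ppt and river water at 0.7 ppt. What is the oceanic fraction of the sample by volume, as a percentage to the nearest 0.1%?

Let g be the oceanic fraction. Salt balance per unit volume:
g×31.7 + (1−g)×0.7 = 12.4
g = (12.4 − 0.7) / (31.7 − 0.7) = 11.7/31 = 0.3774

37.7%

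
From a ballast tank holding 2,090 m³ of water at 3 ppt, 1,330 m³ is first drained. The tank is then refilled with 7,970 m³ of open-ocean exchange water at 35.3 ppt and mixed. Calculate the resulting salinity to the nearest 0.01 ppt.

32.49 ppt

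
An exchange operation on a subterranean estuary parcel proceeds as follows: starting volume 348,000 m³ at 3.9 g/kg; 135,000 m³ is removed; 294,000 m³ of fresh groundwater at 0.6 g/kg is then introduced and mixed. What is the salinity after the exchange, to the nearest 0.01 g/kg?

1.99 g/kg

Remaining after removal: 213,000 m³ at 3.9 g/kg (salt = 830,700)
After addition: salt = 830,700 + 294,000×0.6 = 1,007,100; volume = 507,000 m³
S = 1,007,100 / 507,000 = 1.9864 g/kg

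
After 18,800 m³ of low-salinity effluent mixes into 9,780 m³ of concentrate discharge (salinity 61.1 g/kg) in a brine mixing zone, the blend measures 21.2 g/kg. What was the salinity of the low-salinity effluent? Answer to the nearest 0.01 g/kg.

Salt balance: 9,780×61.1 + 18,800×S = 28,580×21.2
597,558 + 18,800·S = 605,896
S = (605,896 − 597,558) / 18,800 = 0.4435 g/kg

0.44 g/kg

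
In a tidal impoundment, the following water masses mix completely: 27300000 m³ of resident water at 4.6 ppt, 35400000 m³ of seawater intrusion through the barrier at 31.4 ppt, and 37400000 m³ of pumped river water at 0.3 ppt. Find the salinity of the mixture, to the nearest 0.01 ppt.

12.47 ppt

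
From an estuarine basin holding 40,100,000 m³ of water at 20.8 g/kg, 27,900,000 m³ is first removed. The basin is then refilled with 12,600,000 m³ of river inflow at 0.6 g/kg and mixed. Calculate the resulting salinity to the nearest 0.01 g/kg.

10.54 g/kg

Remaining after removal: 12,200,000 m³ at 20.8 g/kg (salt = 253,760,000)
After addition: salt = 253,760,000 + 12,600,000×0.6 = 261,320,000; volume = 24,800,000 m³
S = 261,320,000 / 24,800,000 = 10.5371 g/kg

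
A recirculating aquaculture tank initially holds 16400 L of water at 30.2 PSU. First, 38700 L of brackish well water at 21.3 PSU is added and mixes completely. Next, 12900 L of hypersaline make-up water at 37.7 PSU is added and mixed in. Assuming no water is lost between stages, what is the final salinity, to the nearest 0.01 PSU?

Salt balance:
Initial salt = 16,400×30.2 = 495,280
After stage 1: salt = 495,280 + 38,700×21.3 = 1,319,590; volume = 55,100 L; S = 23.949 PSU
After stage 2: salt = 1,319,590 + 12,900×37.7 = 1,805,920; volume = 68,000 L
S = 1,805,920 / 68,000 = 26.5576 PSU

26.56 PSU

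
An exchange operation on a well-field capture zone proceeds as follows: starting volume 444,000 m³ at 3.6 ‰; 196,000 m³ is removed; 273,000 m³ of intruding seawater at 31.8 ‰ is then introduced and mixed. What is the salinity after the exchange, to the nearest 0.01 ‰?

Remaining after removal: 248,000 m³ at 3.6 ‰ (salt = 892,800)
After addition: salt = 892,800 + 273,000×31.8 = 9,574,200; volume = 521,000 m³
S = 9,574,200 / 521,000 = 18.3766 ‰

18.38 ‰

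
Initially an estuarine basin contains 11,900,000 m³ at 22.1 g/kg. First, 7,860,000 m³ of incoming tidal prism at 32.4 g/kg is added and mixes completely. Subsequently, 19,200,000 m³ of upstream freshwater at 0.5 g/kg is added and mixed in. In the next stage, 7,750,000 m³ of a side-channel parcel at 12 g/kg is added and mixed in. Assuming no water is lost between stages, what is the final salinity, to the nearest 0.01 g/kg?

Mass of salt is conserved:
Initial salt = 11,900,000×22.1 = 262,990,000
After stage 1: salt = 262,990,000 + 7,860,000×32.4 = 517,654,000; volume = 19,760,000 m³; S = 26.197 g/kg
After stage 2: salt = 517,654,000 + 19,200,000×0.5 = 527,254,000; volume = 38,960,000 m³; S = 13.533 g/kg
After stage 3: salt = 527,254,000 + 7,750,000×12 = 620,254,000; volume = 46,710,000 m³
S = 620,254,000 / 46,710,000 = 13.2788 g/kg

13.28 g/kg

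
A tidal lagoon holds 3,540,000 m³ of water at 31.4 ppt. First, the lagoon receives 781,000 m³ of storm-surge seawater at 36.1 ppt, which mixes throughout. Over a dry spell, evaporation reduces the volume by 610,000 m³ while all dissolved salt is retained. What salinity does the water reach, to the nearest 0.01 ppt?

After mixing: salt = 3,540,000×31.4 + 781,000×36.1 = 139,350,100; volume = 4,321,000 m³
After evaporation: salt unchanged = 139,350,100; volume = 4,321,000 − 610,000 = 3,711,000 m³
S = 139,350,100 / 3,711,000 = 37.5506 ppt

37.55 ppt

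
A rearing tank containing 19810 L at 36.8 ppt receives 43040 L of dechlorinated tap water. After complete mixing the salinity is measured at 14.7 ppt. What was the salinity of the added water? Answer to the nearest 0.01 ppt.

Salt balance: 19,810×36.8 + 43,040×S = 62,850×14.7
729,008 + 43,040·S = 923,895
S = (923,895 − 729,008) / 43,040 = 4.528 ppt

4.53 ppt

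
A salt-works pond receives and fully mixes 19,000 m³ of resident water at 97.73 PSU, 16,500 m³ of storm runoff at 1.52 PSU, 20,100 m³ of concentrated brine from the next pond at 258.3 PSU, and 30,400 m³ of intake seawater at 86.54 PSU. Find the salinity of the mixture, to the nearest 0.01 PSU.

By conservation of dissolved salt,
salt = 19,000×97.73 + 16,500×1.52 + 20,100×258.3 + 30,400×86.54 = 1,856,870 + 25,080 + 5,191,830 + 2,630,816 = 9,704,596
volume = 19,000 + 16,500 + 20,100 + 30,400 = 86,000 m³
S = 9,704,596 / 86,000 = 112.8441 PSU

112.84 PSU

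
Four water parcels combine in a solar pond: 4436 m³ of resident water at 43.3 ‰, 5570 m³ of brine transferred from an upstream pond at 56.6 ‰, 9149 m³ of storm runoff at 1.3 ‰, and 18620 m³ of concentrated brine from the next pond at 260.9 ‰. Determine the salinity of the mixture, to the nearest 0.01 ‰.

142.35 ‰

Conserving salt mass:
salt = 4,436×43.3 + 5,570×56.6 + 9,149×1.3 + 18,620×260.9 = 192,078.8 + 315,262 + 11,893.7 + 4,857,958 = 5,377,192.5
volume = 4,436 + 5,570 + 9,149 + 18,620 = 37,775 m³
S = 5,377,192.5 / 37,775 = 142.3479 ‰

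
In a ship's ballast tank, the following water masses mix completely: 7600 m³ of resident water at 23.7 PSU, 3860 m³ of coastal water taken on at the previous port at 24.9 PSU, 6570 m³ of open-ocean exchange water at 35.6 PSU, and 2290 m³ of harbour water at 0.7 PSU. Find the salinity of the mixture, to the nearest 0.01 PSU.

25.18 PSU

Conserving salt mass:
salt = 7,600×23.7 + 3,860×24.9 + 6,570×35.6 + 2,290×0.7 = 180,120 + 96,114 + 233,892 + 1,603 = 511,729
volume = 7,600 + 3,860 + 6,570 + 2,290 = 20,320 m³
S = 511,729 / 20,320 = 25.1835 PSU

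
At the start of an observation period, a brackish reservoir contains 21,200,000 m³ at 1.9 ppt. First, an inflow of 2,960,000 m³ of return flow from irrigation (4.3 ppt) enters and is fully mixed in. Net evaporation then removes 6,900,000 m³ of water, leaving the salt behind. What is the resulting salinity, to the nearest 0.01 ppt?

After mixing: salt = 21,200,000×1.9 + 2,960,000×4.3 = 53,008,000; volume = 24,160,000 m³
After evaporation: salt unchanged = 53,008,000; volume = 24,160,000 − 6,900,000 = 17,260,000 m³
S = 53,008,000 / 17,260,000 = 3.0711 ppt

3.07 ppt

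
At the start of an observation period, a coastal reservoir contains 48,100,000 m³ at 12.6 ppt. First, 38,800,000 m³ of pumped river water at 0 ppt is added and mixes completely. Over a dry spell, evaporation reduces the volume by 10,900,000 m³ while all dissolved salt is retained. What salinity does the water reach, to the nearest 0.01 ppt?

After mixing: salt = 48,100,000×12.6 + 38,800,000×0 = 606,060,000; volume = 86,900,000 m³
After evaporation: salt unchanged = 606,060,000; volume = 86,900,000 − 10,900,000 = 76,000,000 m³
S = 606,060,000 / 76,000,000 = 7.9745 ppt

7.97 ppt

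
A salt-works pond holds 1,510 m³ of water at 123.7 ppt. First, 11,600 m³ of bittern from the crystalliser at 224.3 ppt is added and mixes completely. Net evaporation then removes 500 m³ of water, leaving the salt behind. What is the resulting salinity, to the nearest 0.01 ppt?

221.15 ppt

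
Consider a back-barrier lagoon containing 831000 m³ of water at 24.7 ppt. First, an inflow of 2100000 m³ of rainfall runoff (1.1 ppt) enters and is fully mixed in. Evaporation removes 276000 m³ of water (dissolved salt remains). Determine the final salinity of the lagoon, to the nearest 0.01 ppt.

After mixing: salt = 831,000×24.7 + 2,100,000×1.1 = 22,835,700; volume = 2,931,000 m³
After evaporation: salt unchanged = 22,835,700; volume = 2,931,000 − 276,000 = 2,655,000 m³
S = 22,835,700 / 2,655,000 = 8.601 ppt

8.60 ppt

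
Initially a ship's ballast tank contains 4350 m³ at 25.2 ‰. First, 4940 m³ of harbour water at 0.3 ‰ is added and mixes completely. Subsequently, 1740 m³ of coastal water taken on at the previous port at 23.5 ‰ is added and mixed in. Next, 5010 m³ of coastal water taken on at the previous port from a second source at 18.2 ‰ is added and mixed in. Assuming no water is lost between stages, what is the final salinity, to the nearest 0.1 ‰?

15.2 ‰

Total salt / total volume:
Initial salt = 4,350×25.2 = 109,620
After stage 1: salt = 109,620 + 4,940×0.3 = 111,102; volume = 9,290 m³; S = 11.959 ‰
After stage 2: salt = 111,102 + 1,740×23.5 = 151,992; volume = 11,030 m³; S = 13.78 ‰
After stage 3: salt = 151,992 + 5,010×18.2 = 243,174; volume = 16,040 m³
S = 243,174 / 16,040 = 15.1605 ‰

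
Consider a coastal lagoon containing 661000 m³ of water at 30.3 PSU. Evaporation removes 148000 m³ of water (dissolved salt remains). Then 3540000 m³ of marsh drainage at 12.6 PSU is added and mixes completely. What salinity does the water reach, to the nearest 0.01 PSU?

After evaporation: salt = 661,000×30.3 = 20,028,300; volume = 661,000 − 148,000 = 513,000 m³
After mixing: salt = 20,028,300 + 3,540,000×12.6 = 64,632,300; volume = 513,000 + 3,540,000 = 4,053,000 m³
S = 64,632,300 / 4,053,000 = 15.9468 PSU

15.95 PSU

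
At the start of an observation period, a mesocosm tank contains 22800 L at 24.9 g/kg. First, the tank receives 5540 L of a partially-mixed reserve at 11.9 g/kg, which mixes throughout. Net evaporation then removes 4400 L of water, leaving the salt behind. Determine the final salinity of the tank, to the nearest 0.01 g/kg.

After mixing: salt = 22,800×24.9 + 5,540×11.9 = 633,646; volume = 28,340 L
After evaporation: salt unchanged = 633,646; volume = 28,340 − 4,400 = 23,940 L
S = 633,646 / 23,940 = 26.4681 g/kg

26.47 g/kg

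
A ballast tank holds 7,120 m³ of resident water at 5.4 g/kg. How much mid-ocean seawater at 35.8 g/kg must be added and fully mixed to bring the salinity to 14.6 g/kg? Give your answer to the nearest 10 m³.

3090 m³

Salt balance: 7,120×5.4 + V×35.8 = (7,120+V)×14.6
38,448 + 35.8V = 103,952 + 14.6V
65,504 = 21.2V
V = 3,089.81 m³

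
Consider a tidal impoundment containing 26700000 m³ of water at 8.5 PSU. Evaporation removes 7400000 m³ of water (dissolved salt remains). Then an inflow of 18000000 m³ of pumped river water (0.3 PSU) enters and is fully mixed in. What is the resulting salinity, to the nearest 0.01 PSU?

After evaporation: salt = 26,700,000×8.5 = 226,950,000; volume = 26,700,000 − 7,400,000 = 19,300,000 m³
After mixing: salt = 226,950,000 + 18,000,000×0.3 = 232,350,000; volume = 19,300,000 + 18,000,000 = 37,300,000 m³
S = 232,350,000 / 37,300,000 = 6.2292 PSU

6.23 PSU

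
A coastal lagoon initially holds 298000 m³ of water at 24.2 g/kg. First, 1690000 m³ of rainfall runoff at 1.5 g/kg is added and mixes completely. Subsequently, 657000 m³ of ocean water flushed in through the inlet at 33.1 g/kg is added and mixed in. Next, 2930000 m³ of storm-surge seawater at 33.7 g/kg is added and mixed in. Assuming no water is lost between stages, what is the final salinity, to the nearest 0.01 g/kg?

23.36 g/kg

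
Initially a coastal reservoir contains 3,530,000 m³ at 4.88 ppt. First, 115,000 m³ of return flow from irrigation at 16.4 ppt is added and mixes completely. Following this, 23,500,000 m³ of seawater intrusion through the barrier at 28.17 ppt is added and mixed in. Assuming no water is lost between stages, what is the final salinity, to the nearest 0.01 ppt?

Weighted by volume,
Initial salt = 3,530,000×4.88 = 17,226,400
After stage 1: salt = 17,226,400 + 115,000×16.4 = 19,112,400; volume = 3,645,000 m³; S = 5.243 ppt
After stage 2: salt = 19,112,400 + 23,500,000×28.17 = 681,107,400; volume = 27,145,000 m³
S = 681,107,400 / 27,145,000 = 25.0914 ppt

25.09 ppt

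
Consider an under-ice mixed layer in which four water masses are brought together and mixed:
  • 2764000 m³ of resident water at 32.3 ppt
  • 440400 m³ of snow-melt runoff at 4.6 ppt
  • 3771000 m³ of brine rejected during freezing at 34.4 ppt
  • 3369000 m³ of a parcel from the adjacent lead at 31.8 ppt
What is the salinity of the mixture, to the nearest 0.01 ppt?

Weighted by volume,
salt = 2,764,000×32.3 + 440,400×4.6 + 3,771,000×34.4 + 3,369,000×31.8 = 89,277,200 + 2,025,840 + 129,722,400 + 107,134,200 = 328,159,640
volume = 2,764,000 + 440,400 + 3,771,000 + 3,369,000 = 10,344,400 m³
S = 328,159,640 / 10,344,400 = 31.7234 ppt

31.72 ppt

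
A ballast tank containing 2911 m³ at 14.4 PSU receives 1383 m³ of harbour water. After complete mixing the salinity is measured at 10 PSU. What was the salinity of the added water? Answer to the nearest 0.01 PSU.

0.74 PSU

Salt balance: 2,911×14.4 + 1,383×S = 4,294×10
41,918.4 + 1,383·S = 42,940
S = (42,940 − 41,918.4) / 1,383 = 0.7387 PSU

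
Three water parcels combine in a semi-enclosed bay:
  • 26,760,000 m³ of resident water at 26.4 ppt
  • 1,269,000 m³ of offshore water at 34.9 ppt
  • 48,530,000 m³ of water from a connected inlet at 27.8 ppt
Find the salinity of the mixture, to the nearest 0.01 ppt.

27.43 ppt

By conservation of dissolved salt,
salt = 26,760,000×26.4 + 1,269,000×34.9 + 48,530,000×27.8 = 706,464,000 + 44,288,100 + 1,349,134,000 = 2,099,886,100
volume = 26,760,000 + 1,269,000 + 48,530,000 = 76,559,000 m³
S = 2,099,886,100 / 76,559,000 = 27.4283 ppt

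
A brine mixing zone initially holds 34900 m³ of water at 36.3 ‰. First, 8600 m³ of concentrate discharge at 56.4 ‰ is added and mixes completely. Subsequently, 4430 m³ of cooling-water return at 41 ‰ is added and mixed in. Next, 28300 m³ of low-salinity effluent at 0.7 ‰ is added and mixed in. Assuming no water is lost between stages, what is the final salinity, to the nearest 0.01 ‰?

Mass of salt is conserved:
Initial salt = 34,900×36.3 = 1,266,870
After stage 1: salt = 1,266,870 + 8,600×56.4 = 1,751,910; volume = 43,500 m³; S = 40.274 ‰
After stage 2: salt = 1,751,910 + 4,430×41 = 1,933,540; volume = 47,930 m³; S = 40.341 ‰
After stage 3: salt = 1,933,540 + 28,300×0.7 = 1,953,350; volume = 76,230 m³
S = 1,953,350 / 76,230 = 25.6244 ‰

25.62 ‰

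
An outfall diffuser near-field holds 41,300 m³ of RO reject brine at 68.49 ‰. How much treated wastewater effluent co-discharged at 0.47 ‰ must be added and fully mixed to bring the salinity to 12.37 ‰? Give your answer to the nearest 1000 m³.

Salt balance: 41,300×68.49 + V×0.47 = (41,300+V)×12.37
2,828,637 + 0.47V = 510,881 + 12.37V
2,317,756 = 11.9V
V = 194,769.41 m³

195000 m³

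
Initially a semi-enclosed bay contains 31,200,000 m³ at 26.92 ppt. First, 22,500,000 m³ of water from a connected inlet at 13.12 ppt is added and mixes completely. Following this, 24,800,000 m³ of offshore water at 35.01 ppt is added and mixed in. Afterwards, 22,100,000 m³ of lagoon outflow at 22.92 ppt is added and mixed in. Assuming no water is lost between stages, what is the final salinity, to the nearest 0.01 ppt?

Weighted by volume,
Initial salt = 31,200,000×26.92 = 839,904,000
After stage 1: salt = 839,904,000 + 22,500,000×13.12 = 1,135,104,000; volume = 53,700,000 m³; S = 21.138 ppt
After stage 2: salt = 1,135,104,000 + 24,800,000×35.01 = 2,003,352,000; volume = 78,500,000 m³; S = 25.52 ppt
After stage 3: salt = 2,003,352,000 + 22,100,000×22.92 = 2,509,884,000; volume = 100,600,000 m³
S = 2,509,884,000 / 100,600,000 = 24.9491 ppt

24.95 ppt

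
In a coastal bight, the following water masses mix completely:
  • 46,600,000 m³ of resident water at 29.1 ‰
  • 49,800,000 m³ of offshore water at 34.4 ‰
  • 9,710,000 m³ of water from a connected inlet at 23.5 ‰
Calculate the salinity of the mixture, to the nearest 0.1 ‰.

Salt balance:
salt = 46,600,000×29.1 + 49,800,000×34.4 + 9,710,000×23.5 = 1,356,060,000 + 1,713,120,000 + 228,185,000 = 3,297,365,000
volume = 46,600,000 + 49,800,000 + 9,710,000 = 106,110,000 m³
S = 3,297,365,000 / 106,110,000 = 31.075 ‰

31.1 ‰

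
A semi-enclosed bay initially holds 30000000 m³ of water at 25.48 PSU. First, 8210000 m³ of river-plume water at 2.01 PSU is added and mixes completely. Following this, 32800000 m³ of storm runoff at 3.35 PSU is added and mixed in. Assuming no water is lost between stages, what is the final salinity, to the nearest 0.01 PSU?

12.54 PSU

Total salt / total volume:
Initial salt = 30,000,000×25.48 = 764,400,000
After stage 1: salt = 764,400,000 + 8,210,000×2.01 = 780,902,100; volume = 38,210,000 m³; S = 20.437 PSU
After stage 2: salt = 780,902,100 + 32,800,000×3.35 = 890,782,100; volume = 71,010,000 m³
S = 890,782,100 / 71,010,000 = 12.5445 PSU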